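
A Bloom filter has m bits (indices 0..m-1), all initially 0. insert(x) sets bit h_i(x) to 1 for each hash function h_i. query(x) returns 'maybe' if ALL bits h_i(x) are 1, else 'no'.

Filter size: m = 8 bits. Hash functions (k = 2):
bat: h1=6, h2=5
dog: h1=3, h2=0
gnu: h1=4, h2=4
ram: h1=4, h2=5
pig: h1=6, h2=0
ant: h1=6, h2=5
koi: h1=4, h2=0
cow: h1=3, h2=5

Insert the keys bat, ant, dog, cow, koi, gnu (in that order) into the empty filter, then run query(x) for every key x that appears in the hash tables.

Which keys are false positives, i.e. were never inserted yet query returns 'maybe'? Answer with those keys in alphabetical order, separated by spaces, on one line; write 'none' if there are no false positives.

Answer: pig ram

Derivation:
Start: bits=00000000
After insert 'bat': sets bits 5 6 -> bits=00000110
After insert 'ant': sets bits 5 6 -> bits=00000110
After insert 'dog': sets bits 0 3 -> bits=10010110
After insert 'cow': sets bits 3 5 -> bits=10010110
After insert 'koi': sets bits 0 4 -> bits=10011110
After insert 'gnu': sets bits 4 -> bits=10011110
Not inserted: pig ram — query each against bits=10011110:
query pig: checks bit0=1, bit6=1 (all 1) -> maybe => FALSE POSITIVE
query ram: checks bit4=1, bit5=1 (all 1) -> maybe => FALSE POSITIVE
False positives (alphabetical): pig ram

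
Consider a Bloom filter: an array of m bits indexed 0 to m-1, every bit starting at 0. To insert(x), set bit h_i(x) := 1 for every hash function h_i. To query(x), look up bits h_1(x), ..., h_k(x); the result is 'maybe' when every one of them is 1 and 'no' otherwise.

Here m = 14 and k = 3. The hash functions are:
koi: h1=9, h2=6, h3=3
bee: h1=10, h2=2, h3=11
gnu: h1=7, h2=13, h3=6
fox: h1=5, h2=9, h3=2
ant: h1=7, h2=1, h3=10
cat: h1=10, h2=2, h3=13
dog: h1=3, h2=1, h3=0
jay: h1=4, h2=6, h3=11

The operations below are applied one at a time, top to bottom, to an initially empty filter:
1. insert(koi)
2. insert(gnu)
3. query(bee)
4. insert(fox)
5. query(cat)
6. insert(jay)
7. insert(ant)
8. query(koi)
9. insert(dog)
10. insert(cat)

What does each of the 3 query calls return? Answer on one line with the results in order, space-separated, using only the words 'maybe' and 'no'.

Answer: no no maybe

Derivation:
Start: bits=00000000000000
Op 1: insert koi -> sets bits 3 6 9 -> bits=00010010010000
Op 2: insert gnu -> sets bits 6 7 13 -> bits=00010011010001
Op 3: query bee -> checks bit2=0, bit10=0, bit11=0 (has a 0) -> no
Op 4: insert fox -> sets bits 2 5 9 -> bits=00110111010001
Op 5: query cat -> checks bit2=1, bit10=0, bit13=1 (has a 0) -> no
Op 6: insert jay -> sets bits 4 6 11 -> bits=00111111010101
Op 7: insert ant -> sets bits 1 7 10 -> bits=01111111011101
Op 8: query koi -> checks bit3=1, bit6=1, bit9=1 (all 1) -> maybe
Op 9: insert dog -> sets bits 0 1 3 -> bits=11111111011101
Op 10: insert cat -> sets bits 2 10 13 -> bits=11111111011101
Query results in order: no no maybe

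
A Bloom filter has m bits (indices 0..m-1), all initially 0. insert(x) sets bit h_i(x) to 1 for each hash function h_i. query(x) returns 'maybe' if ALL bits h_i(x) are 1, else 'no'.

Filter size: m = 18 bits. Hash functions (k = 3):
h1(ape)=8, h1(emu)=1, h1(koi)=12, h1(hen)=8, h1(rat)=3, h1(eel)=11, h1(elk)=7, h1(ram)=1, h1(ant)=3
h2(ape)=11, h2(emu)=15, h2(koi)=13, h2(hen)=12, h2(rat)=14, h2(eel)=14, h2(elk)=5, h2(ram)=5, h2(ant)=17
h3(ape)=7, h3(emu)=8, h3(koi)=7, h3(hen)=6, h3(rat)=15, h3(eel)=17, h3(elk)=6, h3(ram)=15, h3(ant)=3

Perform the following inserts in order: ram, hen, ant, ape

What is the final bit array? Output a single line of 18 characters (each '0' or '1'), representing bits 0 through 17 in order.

Answer: 010101111001100101

Derivation:
Start: bits=000000000000000000
After insert 'ram': sets bits 1 5 15 -> bits=010001000000000100
After insert 'hen': sets bits 6 8 12 -> bits=010001101000100100
After insert 'ant': sets bits 3 17 -> bits=010101101000100101
After insert 'ape': sets bits 7 8 11 -> bits=010101111001100101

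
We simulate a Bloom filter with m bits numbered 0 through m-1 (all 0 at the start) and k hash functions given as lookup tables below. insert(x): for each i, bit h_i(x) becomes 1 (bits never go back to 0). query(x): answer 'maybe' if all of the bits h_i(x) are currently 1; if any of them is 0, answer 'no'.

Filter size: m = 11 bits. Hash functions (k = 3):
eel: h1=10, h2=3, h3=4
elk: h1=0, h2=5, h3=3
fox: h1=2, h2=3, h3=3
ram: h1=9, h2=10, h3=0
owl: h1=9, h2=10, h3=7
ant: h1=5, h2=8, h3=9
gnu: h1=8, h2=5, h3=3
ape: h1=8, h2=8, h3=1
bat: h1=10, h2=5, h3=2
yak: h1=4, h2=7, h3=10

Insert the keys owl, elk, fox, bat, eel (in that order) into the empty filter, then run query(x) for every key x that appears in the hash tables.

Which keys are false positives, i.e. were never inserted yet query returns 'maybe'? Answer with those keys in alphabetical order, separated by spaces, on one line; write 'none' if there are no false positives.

Answer: ram yak

Derivation:
Start: bits=00000000000
After insert 'owl': sets bits 7 9 10 -> bits=00000001011
After insert 'elk': sets bits 0 3 5 -> bits=10010101011
After insert 'fox': sets bits 2 3 -> bits=10110101011
After insert 'bat': sets bits 2 5 10 -> bits=10110101011
After insert 'eel': sets bits 3 4 10 -> bits=10111101011
Not inserted: ant ape gnu ram yak — query each against bits=10111101011:
query ant: checks bit5=1, bit8=0, bit9=1 (has a 0) -> no => not a false positive
query ape: checks bit1=0, bit8=0 (has a 0) -> no => not a false positive
query gnu: checks bit3=1, bit5=1, bit8=0 (has a 0) -> no => not a false positive
query ram: checks bit0=1, bit9=1, bit10=1 (all 1) -> maybe => FALSE POSITIVE
query yak: checks bit4=1, bit7=1, bit10=1 (all 1) -> maybe => FALSE POSITIVE
False positives (alphabetical): ram yak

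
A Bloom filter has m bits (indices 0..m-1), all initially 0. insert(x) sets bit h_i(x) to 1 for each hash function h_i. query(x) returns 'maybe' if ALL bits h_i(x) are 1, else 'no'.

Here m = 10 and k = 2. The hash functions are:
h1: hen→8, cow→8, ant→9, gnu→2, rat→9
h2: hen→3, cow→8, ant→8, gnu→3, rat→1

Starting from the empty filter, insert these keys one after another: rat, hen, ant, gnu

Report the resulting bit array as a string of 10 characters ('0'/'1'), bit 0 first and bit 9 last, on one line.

Answer: 0111000011

Derivation:
Start: bits=0000000000
After insert 'rat': sets bits 1 9 -> bits=0100000001
After insert 'hen': sets bits 3 8 -> bits=0101000011
After insert 'ant': sets bits 8 9 -> bits=0101000011
After insert 'gnu': sets bits 2 3 -> bits=0111000011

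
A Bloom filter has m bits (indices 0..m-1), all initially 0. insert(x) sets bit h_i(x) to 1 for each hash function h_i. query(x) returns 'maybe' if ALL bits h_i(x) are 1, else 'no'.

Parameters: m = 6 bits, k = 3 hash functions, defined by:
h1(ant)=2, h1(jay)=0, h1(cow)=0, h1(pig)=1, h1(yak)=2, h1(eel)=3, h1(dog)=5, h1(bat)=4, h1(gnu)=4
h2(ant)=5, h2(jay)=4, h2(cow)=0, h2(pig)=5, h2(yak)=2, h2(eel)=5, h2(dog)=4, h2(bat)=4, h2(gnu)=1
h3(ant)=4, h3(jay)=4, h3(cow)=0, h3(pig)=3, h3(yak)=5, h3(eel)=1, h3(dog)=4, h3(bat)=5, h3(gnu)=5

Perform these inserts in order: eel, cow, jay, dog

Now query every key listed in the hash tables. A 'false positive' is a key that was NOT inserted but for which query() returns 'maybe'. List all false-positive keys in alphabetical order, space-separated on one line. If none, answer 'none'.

Answer: bat gnu pig

Derivation:
Start: bits=000000
After insert 'eel': sets bits 1 3 5 -> bits=010101
After insert 'cow': sets bits 0 -> bits=110101
After insert 'jay': sets bits 0 4 -> bits=110111
After insert 'dog': sets bits 4 5 -> bits=110111
Not inserted: ant bat gnu pig yak — query each against bits=110111:
query ant: checks bit2=0, bit4=1, bit5=1 (has a 0) -> no => not a false positive
query bat: checks bit4=1, bit5=1 (all 1) -> maybe => FALSE POSITIVE
query gnu: checks bit1=1, bit4=1, bit5=1 (all 1) -> maybe => FALSE POSITIVE
query pig: checks bit1=1, bit3=1, bit5=1 (all 1) -> maybe => FALSE POSITIVE
query yak: checks bit2=0, bit5=1 (has a 0) -> no => not a false positive
False positives (alphabetical): bat gnu pig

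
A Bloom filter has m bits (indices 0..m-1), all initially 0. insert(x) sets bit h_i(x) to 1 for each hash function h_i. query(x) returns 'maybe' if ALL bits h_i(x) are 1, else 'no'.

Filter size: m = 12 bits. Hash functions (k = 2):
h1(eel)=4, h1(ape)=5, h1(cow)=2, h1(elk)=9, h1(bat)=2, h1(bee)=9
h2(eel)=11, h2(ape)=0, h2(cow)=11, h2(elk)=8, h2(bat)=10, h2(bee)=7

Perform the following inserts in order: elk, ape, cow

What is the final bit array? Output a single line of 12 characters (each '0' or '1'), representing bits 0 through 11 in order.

Answer: 101001001101

Derivation:
Start: bits=000000000000
After insert 'elk': sets bits 8 9 -> bits=000000001100
After insert 'ape': sets bits 0 5 -> bits=100001001100
After insert 'cow': sets bits 2 11 -> bits=101001001101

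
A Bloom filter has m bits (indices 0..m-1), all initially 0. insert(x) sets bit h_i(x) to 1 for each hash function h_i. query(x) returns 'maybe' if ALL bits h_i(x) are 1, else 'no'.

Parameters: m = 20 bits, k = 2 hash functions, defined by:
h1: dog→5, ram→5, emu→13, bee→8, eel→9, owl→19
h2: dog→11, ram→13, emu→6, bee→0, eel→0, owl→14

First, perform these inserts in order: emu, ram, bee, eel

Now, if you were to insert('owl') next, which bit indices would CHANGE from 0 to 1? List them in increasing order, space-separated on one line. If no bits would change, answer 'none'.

Answer: 14 19

Derivation:
Start: bits=00000000000000000000
After insert 'emu': sets bits 6 13 -> bits=00000010000001000000
After insert 'ram': sets bits 5 13 -> bits=00000110000001000000
After insert 'bee': sets bits 0 8 -> bits=10000110100001000000
After insert 'eel': sets bits 0 9 -> bits=10000110110001000000
insert 'owl' would touch bits 14 19; currently bit14=0, bit19=0
Bits that are 0 among those (would change 0->1): 14 19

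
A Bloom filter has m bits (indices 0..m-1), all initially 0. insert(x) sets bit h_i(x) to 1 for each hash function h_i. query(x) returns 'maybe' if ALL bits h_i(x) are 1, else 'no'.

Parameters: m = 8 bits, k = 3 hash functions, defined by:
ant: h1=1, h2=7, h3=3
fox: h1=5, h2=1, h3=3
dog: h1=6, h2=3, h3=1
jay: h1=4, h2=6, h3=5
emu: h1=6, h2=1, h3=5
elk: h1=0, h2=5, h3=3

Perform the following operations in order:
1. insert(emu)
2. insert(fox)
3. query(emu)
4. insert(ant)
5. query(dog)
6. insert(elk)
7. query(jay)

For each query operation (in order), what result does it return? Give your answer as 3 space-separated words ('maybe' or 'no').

Answer: maybe maybe no

Derivation:
Start: bits=00000000
Op 1: insert emu -> sets bits 1 5 6 -> bits=01000110
Op 2: insert fox -> sets bits 1 3 5 -> bits=01010110
Op 3: query emu -> checks bit1=1, bit5=1, bit6=1 (all 1) -> maybe
Op 4: insert ant -> sets bits 1 3 7 -> bits=01010111
Op 5: query dog -> checks bit1=1, bit3=1, bit6=1 (all 1) -> maybe
Op 6: insert elk -> sets bits 0 3 5 -> bits=11010111
Op 7: query jay -> checks bit4=0, bit5=1, bit6=1 (has a 0) -> no
Query results in order: maybe maybe no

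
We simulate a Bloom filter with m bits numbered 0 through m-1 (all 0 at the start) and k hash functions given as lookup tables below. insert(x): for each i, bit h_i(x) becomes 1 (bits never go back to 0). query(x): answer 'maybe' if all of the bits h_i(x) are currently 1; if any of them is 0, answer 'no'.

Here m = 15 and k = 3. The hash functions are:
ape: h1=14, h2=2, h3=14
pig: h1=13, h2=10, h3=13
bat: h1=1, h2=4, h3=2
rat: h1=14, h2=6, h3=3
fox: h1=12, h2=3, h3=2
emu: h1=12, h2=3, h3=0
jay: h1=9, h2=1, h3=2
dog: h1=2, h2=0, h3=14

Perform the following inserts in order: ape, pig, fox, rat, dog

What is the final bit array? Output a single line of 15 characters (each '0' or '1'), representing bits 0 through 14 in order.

Start: bits=000000000000000
After insert 'ape': sets bits 2 14 -> bits=001000000000001
After insert 'pig': sets bits 10 13 -> bits=001000000010011
After insert 'fox': sets bits 2 3 12 -> bits=001100000010111
After insert 'rat': sets bits 3 6 14 -> bits=001100100010111
After insert 'dog': sets bits 0 2 14 -> bits=101100100010111

Answer: 101100100010111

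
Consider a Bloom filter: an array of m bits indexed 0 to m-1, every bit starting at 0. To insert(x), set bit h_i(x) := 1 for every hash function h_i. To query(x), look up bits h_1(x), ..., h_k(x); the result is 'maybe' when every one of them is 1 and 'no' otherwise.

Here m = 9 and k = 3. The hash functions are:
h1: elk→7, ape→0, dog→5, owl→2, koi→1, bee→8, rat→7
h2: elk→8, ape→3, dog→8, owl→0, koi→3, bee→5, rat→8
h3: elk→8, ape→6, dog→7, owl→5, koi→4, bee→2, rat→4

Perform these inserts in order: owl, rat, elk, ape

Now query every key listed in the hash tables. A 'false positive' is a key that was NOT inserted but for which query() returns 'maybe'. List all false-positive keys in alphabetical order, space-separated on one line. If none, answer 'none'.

Start: bits=000000000
After insert 'owl': sets bits 0 2 5 -> bits=101001000
After insert 'rat': sets bits 4 7 8 -> bits=101011011
After insert 'elk': sets bits 7 8 -> bits=101011011
After insert 'ape': sets bits 0 3 6 -> bits=101111111
Not inserted: bee dog koi — query each against bits=101111111:
query bee: checks bit2=1, bit5=1, bit8=1 (all 1) -> maybe => FALSE POSITIVE
query dog: checks bit5=1, bit7=1, bit8=1 (all 1) -> maybe => FALSE POSITIVE
query koi: checks bit1=0, bit3=1, bit4=1 (has a 0) -> no => not a false positive
False positives (alphabetical): bee dog

Answer: bee dog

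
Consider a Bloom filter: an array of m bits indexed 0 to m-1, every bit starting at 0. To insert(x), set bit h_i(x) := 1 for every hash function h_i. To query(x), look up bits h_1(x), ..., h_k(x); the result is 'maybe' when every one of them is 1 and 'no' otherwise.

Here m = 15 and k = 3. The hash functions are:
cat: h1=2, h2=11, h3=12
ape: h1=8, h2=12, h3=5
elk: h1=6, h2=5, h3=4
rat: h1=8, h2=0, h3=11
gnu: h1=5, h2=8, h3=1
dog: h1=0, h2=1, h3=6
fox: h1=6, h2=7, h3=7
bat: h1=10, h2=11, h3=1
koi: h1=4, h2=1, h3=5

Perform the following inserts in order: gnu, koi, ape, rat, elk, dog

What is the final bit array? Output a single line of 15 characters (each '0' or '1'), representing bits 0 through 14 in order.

Answer: 110011101001100

Derivation:
Start: bits=000000000000000
After insert 'gnu': sets bits 1 5 8 -> bits=010001001000000
After insert 'koi': sets bits 1 4 5 -> bits=010011001000000
After insert 'ape': sets bits 5 8 12 -> bits=010011001000100
After insert 'rat': sets bits 0 8 11 -> bits=110011001001100
After insert 'elk': sets bits 4 5 6 -> bits=110011101001100
After insert 'dog': sets bits 0 1 6 -> bits=110011101001100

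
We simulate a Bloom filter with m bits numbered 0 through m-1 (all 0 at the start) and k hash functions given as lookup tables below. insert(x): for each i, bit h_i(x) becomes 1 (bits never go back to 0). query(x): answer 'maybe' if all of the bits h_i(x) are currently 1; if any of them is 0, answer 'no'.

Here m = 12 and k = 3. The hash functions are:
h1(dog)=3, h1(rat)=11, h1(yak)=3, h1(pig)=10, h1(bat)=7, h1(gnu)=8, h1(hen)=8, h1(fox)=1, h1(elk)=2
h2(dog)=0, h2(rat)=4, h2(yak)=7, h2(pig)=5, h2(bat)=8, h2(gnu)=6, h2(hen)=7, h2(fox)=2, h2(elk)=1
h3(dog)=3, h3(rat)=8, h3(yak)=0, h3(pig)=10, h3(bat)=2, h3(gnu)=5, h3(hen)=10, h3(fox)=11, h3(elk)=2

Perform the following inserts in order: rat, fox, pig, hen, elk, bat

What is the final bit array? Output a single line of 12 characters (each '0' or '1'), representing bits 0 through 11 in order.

Start: bits=000000000000
After insert 'rat': sets bits 4 8 11 -> bits=000010001001
After insert 'fox': sets bits 1 2 11 -> bits=011010001001
After insert 'pig': sets bits 5 10 -> bits=011011001011
After insert 'hen': sets bits 7 8 10 -> bits=011011011011
After insert 'elk': sets bits 1 2 -> bits=011011011011
After insert 'bat': sets bits 2 7 8 -> bits=011011011011

Answer: 011011011011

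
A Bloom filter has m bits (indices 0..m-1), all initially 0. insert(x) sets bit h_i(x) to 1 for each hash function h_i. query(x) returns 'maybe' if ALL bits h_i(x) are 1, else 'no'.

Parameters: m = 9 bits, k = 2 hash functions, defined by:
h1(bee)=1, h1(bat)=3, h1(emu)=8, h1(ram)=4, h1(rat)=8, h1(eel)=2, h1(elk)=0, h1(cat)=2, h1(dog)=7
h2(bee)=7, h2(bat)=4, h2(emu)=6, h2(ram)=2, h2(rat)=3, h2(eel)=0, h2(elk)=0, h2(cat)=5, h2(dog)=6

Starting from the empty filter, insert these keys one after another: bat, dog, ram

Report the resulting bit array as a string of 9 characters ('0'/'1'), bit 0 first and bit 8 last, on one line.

Start: bits=000000000
After insert 'bat': sets bits 3 4 -> bits=000110000
After insert 'dog': sets bits 6 7 -> bits=000110110
After insert 'ram': sets bits 2 4 -> bits=001110110

Answer: 001110110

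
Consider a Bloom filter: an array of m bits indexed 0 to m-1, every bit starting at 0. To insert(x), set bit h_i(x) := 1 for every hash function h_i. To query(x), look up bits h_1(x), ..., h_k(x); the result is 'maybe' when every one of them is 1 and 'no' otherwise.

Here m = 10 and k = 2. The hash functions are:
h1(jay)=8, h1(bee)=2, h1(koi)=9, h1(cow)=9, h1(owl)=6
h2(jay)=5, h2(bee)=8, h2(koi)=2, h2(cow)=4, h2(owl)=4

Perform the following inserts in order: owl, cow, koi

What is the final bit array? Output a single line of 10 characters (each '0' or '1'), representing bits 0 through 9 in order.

Answer: 0010101001

Derivation:
Start: bits=0000000000
After insert 'owl': sets bits 4 6 -> bits=0000101000
After insert 'cow': sets bits 4 9 -> bits=0000101001
After insert 'koi': sets bits 2 9 -> bits=0010101001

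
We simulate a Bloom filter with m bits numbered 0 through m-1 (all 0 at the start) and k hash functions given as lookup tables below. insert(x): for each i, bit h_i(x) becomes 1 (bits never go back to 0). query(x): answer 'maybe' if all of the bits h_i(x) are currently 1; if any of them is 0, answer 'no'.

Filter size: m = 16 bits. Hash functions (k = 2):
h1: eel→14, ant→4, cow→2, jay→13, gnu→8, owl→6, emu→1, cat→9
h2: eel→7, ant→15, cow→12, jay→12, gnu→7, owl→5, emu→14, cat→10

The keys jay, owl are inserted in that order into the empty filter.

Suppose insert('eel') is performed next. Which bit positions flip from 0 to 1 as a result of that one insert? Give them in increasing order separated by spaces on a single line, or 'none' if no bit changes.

Answer: 7 14

Derivation:
Start: bits=0000000000000000
After insert 'jay': sets bits 12 13 -> bits=0000000000001100
After insert 'owl': sets bits 5 6 -> bits=0000011000001100
insert 'eel' would touch bits 7 14; currently bit7=0, bit14=0
Bits that are 0 among those (would change 0->1): 7 14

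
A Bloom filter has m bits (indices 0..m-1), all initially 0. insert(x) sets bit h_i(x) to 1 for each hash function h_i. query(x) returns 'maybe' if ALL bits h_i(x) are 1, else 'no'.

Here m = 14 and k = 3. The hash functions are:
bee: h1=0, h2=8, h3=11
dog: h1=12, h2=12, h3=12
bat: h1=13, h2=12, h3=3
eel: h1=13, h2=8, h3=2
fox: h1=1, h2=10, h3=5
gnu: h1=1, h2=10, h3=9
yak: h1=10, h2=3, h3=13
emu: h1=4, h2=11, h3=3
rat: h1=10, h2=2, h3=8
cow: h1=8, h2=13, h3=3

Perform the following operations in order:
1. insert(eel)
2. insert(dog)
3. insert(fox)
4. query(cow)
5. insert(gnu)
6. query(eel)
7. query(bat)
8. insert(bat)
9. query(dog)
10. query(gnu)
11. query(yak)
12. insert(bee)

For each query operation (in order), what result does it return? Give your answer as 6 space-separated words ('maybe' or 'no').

Answer: no maybe no maybe maybe maybe

Derivation:
Start: bits=00000000000000
Op 1: insert eel -> sets bits 2 8 13 -> bits=00100000100001
Op 2: insert dog -> sets bits 12 -> bits=00100000100011
Op 3: insert fox -> sets bits 1 5 10 -> bits=01100100101011
Op 4: query cow -> checks bit3=0, bit8=1, bit13=1 (has a 0) -> no
Op 5: insert gnu -> sets bits 1 9 10 -> bits=01100100111011
Op 6: query eel -> checks bit2=1, bit8=1, bit13=1 (all 1) -> maybe
Op 7: query bat -> checks bit3=0, bit12=1, bit13=1 (has a 0) -> no
Op 8: insert bat -> sets bits 3 12 13 -> bits=01110100111011
Op 9: query dog -> checks bit12=1 (all 1) -> maybe
Op 10: query gnu -> checks bit1=1, bit9=1, bit10=1 (all 1) -> maybe
Op 11: query yak -> checks bit3=1, bit10=1, bit13=1 (all 1) -> maybe
Op 12: insert bee -> sets bits 0 8 11 -> bits=11110100111111
Query results in order: no maybe no maybe maybe maybe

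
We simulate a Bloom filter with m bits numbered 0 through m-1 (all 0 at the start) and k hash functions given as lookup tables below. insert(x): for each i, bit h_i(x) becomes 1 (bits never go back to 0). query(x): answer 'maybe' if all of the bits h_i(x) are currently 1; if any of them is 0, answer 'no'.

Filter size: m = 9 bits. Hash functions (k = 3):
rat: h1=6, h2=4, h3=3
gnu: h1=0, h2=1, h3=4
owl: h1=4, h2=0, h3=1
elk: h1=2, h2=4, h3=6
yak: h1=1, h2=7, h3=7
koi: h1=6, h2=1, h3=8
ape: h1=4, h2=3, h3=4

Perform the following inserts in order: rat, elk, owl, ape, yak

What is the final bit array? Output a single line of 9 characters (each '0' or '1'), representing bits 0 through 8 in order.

Answer: 111110110

Derivation:
Start: bits=000000000
After insert 'rat': sets bits 3 4 6 -> bits=000110100
After insert 'elk': sets bits 2 4 6 -> bits=001110100
After insert 'owl': sets bits 0 1 4 -> bits=111110100
After insert 'ape': sets bits 3 4 -> bits=111110100
After insert 'yak': sets bits 1 7 -> bits=111110110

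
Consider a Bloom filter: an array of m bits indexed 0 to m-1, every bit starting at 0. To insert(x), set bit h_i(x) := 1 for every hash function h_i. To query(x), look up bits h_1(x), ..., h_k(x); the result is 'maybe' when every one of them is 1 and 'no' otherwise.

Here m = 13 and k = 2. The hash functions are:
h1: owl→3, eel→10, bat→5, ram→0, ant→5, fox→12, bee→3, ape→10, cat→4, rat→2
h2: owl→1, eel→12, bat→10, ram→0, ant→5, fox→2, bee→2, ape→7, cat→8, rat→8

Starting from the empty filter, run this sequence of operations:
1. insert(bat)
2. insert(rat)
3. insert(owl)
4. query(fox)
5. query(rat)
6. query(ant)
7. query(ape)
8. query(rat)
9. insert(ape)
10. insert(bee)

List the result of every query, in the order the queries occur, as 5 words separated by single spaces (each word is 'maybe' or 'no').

Answer: no maybe maybe no maybe

Derivation:
Start: bits=0000000000000
Op 1: insert bat -> sets bits 5 10 -> bits=0000010000100
Op 2: insert rat -> sets bits 2 8 -> bits=0010010010100
Op 3: insert owl -> sets bits 1 3 -> bits=0111010010100
Op 4: query fox -> checks bit2=1, bit12=0 (has a 0) -> no
Op 5: query rat -> checks bit2=1, bit8=1 (all 1) -> maybe
Op 6: query ant -> checks bit5=1 (all 1) -> maybe
Op 7: query ape -> checks bit7=0, bit10=1 (has a 0) -> no
Op 8: query rat -> checks bit2=1, bit8=1 (all 1) -> maybe
Op 9: insert ape -> sets bits 7 10 -> bits=0111010110100
Op 10: insert bee -> sets bits 2 3 -> bits=0111010110100
Query results in order: no maybe maybe no maybe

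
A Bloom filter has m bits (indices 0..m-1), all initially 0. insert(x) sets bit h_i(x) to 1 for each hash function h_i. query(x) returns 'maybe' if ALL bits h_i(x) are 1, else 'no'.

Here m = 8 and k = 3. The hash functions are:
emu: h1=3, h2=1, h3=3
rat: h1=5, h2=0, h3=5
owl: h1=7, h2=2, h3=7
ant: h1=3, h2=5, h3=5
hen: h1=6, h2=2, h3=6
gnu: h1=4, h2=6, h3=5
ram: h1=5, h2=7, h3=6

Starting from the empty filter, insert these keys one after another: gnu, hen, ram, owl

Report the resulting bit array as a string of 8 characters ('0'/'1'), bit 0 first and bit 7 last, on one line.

Answer: 00101111

Derivation:
Start: bits=00000000
After insert 'gnu': sets bits 4 5 6 -> bits=00001110
After insert 'hen': sets bits 2 6 -> bits=00101110
After insert 'ram': sets bits 5 6 7 -> bits=00101111
After insert 'owl': sets bits 2 7 -> bits=00101111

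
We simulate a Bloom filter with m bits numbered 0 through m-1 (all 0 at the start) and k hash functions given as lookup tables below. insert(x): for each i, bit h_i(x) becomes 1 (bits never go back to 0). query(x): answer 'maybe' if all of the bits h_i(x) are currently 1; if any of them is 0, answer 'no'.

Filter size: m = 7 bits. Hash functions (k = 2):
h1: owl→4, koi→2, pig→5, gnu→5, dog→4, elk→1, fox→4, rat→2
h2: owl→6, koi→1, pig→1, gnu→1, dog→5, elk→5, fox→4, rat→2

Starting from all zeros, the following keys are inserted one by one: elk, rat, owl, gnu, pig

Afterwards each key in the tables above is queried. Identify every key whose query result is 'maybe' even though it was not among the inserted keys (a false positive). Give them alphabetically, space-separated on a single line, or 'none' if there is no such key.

Start: bits=0000000
After insert 'elk': sets bits 1 5 -> bits=0100010
After insert 'rat': sets bits 2 -> bits=0110010
After insert 'owl': sets bits 4 6 -> bits=0110111
After insert 'gnu': sets bits 1 5 -> bits=0110111
After insert 'pig': sets bits 1 5 -> bits=0110111
Not inserted: dog fox koi — query each against bits=0110111:
query dog: checks bit4=1, bit5=1 (all 1) -> maybe => FALSE POSITIVE
query fox: checks bit4=1 (all 1) -> maybe => FALSE POSITIVE
query koi: checks bit1=1, bit2=1 (all 1) -> maybe => FALSE POSITIVE
False positives (alphabetical): dog fox koi

Answer: dog fox koi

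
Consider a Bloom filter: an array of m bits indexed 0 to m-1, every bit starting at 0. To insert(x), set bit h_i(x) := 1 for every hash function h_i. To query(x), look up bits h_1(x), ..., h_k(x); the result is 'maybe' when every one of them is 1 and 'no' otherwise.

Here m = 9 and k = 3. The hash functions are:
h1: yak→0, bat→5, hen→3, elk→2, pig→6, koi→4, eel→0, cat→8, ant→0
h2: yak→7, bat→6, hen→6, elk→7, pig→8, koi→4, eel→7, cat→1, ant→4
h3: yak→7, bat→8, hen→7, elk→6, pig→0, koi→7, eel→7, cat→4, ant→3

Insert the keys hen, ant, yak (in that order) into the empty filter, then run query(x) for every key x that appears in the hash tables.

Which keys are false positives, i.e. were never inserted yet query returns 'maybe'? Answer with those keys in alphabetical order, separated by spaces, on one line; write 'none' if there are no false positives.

Answer: eel koi

Derivation:
Start: bits=000000000
After insert 'hen': sets bits 3 6 7 -> bits=000100110
After insert 'ant': sets bits 0 3 4 -> bits=100110110
After insert 'yak': sets bits 0 7 -> bits=100110110
Not inserted: bat cat eel elk koi pig — query each against bits=100110110:
query bat: checks bit5=0, bit6=1, bit8=0 (has a 0) -> no => not a false positive
query cat: checks bit1=0, bit4=1, bit8=0 (has a 0) -> no => not a false positive
query eel: checks bit0=1, bit7=1 (all 1) -> maybe => FALSE POSITIVE
query elk: checks bit2=0, bit6=1, bit7=1 (has a 0) -> no => not a false positive
query koi: checks bit4=1, bit7=1 (all 1) -> maybe => FALSE POSITIVE
query pig: checks bit0=1, bit6=1, bit8=0 (has a 0) -> no => not a false positive
False positives (alphabetical): eel koi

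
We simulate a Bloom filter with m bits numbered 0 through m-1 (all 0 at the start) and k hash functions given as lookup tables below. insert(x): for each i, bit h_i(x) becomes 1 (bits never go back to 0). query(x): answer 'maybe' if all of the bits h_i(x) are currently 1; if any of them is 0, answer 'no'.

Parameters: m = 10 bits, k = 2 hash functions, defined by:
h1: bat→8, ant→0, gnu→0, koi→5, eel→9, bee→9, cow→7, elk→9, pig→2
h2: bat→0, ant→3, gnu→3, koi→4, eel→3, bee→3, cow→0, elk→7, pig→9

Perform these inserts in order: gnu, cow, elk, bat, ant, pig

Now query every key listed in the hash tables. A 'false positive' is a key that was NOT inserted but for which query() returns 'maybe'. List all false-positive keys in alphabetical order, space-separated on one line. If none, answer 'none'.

Start: bits=0000000000
After insert 'gnu': sets bits 0 3 -> bits=1001000000
After insert 'cow': sets bits 0 7 -> bits=1001000100
After insert 'elk': sets bits 7 9 -> bits=1001000101
After insert 'bat': sets bits 0 8 -> bits=1001000111
After insert 'ant': sets bits 0 3 -> bits=1001000111
After insert 'pig': sets bits 2 9 -> bits=1011000111
Not inserted: bee eel koi — query each against bits=1011000111:
query bee: checks bit3=1, bit9=1 (all 1) -> maybe => FALSE POSITIVE
query eel: checks bit3=1, bit9=1 (all 1) -> maybe => FALSE POSITIVE
query koi: checks bit4=0, bit5=0 (has a 0) -> no => not a false positive
False positives (alphabetical): bee eel

Answer: bee eel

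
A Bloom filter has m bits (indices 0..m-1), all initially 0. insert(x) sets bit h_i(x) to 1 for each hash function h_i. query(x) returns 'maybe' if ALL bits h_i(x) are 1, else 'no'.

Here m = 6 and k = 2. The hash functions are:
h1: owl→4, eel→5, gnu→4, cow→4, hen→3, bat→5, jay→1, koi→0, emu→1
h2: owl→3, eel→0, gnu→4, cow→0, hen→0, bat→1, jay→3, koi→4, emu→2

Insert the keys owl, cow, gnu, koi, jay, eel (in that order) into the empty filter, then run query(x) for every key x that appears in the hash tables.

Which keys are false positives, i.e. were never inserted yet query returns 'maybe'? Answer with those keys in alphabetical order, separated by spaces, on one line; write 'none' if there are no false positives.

Answer: bat hen

Derivation:
Start: bits=000000
After insert 'owl': sets bits 3 4 -> bits=000110
After insert 'cow': sets bits 0 4 -> bits=100110
After insert 'gnu': sets bits 4 -> bits=100110
After insert 'koi': sets bits 0 4 -> bits=100110
After insert 'jay': sets bits 1 3 -> bits=110110
After insert 'eel': sets bits 0 5 -> bits=110111
Not inserted: bat emu hen — query each against bits=110111:
query bat: checks bit1=1, bit5=1 (all 1) -> maybe => FALSE POSITIVE
query emu: checks bit1=1, bit2=0 (has a 0) -> no => not a false positive
query hen: checks bit0=1, bit3=1 (all 1) -> maybe => FALSE POSITIVE
False positives (alphabetical): bat hen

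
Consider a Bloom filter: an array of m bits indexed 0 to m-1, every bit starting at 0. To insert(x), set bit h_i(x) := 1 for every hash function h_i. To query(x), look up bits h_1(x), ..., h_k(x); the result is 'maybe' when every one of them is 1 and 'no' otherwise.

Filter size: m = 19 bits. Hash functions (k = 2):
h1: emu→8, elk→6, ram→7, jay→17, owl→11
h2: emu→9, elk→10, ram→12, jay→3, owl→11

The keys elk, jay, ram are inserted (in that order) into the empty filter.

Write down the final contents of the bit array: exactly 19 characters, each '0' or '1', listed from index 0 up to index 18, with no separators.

Answer: 0001001100101000010

Derivation:
Start: bits=0000000000000000000
After insert 'elk': sets bits 6 10 -> bits=0000001000100000000
After insert 'jay': sets bits 3 17 -> bits=0001001000100000010
After insert 'ram': sets bits 7 12 -> bits=0001001100101000010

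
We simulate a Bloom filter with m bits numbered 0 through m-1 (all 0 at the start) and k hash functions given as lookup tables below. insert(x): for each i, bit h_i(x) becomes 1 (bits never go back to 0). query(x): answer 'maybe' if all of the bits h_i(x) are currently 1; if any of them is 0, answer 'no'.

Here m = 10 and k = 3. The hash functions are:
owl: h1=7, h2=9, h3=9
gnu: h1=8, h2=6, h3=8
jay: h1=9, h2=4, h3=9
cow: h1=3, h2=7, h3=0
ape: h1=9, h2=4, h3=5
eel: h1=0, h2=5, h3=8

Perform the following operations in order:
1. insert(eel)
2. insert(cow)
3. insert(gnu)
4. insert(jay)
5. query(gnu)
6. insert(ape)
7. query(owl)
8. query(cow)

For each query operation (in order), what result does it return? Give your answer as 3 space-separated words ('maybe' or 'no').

Answer: maybe maybe maybe

Derivation:
Start: bits=0000000000
Op 1: insert eel -> sets bits 0 5 8 -> bits=1000010010
Op 2: insert cow -> sets bits 0 3 7 -> bits=1001010110
Op 3: insert gnu -> sets bits 6 8 -> bits=1001011110
Op 4: insert jay -> sets bits 4 9 -> bits=1001111111
Op 5: query gnu -> checks bit6=1, bit8=1 (all 1) -> maybe
Op 6: insert ape -> sets bits 4 5 9 -> bits=1001111111
Op 7: query owl -> checks bit7=1, bit9=1 (all 1) -> maybe
Op 8: query cow -> checks bit0=1, bit3=1, bit7=1 (all 1) -> maybe
Query results in order: maybe maybe maybe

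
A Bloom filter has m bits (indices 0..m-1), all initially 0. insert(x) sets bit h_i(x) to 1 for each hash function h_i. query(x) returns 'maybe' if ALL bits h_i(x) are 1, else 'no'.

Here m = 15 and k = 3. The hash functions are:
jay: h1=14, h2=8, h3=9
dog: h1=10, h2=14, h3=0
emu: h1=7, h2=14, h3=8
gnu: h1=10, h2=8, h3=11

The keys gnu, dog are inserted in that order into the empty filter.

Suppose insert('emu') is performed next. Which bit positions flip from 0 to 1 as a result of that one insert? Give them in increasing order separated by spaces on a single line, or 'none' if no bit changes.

Start: bits=000000000000000
After insert 'gnu': sets bits 8 10 11 -> bits=000000001011000
After insert 'dog': sets bits 0 10 14 -> bits=100000001011001
insert 'emu' would touch bits 7 8 14; currently bit7=0, bit8=1, bit14=1
Bits that are 0 among those (would change 0->1): 7

Answer: 7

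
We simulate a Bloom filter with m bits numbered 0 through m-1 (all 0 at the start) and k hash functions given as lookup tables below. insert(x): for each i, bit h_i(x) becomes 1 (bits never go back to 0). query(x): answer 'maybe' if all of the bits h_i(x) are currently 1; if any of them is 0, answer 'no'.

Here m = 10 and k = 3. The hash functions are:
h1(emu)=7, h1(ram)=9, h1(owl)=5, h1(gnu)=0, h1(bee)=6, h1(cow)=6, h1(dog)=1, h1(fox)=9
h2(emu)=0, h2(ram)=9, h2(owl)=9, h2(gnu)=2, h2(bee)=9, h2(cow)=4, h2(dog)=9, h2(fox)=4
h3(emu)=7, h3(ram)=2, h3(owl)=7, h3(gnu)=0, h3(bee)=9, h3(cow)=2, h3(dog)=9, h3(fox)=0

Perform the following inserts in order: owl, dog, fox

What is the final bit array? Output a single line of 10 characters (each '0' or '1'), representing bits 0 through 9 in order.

Start: bits=0000000000
After insert 'owl': sets bits 5 7 9 -> bits=0000010101
After insert 'dog': sets bits 1 9 -> bits=0100010101
After insert 'fox': sets bits 0 4 9 -> bits=1100110101

Answer: 1100110101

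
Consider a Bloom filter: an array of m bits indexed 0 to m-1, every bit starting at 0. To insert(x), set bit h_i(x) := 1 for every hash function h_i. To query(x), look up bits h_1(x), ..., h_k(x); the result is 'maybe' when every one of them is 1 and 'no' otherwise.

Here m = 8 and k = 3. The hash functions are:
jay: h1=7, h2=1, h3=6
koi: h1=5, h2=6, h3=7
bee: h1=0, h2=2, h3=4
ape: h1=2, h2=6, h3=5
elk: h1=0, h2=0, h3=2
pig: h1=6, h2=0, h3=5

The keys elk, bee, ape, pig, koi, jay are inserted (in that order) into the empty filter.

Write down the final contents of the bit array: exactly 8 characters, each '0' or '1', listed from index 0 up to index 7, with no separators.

Start: bits=00000000
After insert 'elk': sets bits 0 2 -> bits=10100000
After insert 'bee': sets bits 0 2 4 -> bits=10101000
After insert 'ape': sets bits 2 5 6 -> bits=10101110
After insert 'pig': sets bits 0 5 6 -> bits=10101110
After insert 'koi': sets bits 5 6 7 -> bits=10101111
After insert 'jay': sets bits 1 6 7 -> bits=11101111

Answer: 11101111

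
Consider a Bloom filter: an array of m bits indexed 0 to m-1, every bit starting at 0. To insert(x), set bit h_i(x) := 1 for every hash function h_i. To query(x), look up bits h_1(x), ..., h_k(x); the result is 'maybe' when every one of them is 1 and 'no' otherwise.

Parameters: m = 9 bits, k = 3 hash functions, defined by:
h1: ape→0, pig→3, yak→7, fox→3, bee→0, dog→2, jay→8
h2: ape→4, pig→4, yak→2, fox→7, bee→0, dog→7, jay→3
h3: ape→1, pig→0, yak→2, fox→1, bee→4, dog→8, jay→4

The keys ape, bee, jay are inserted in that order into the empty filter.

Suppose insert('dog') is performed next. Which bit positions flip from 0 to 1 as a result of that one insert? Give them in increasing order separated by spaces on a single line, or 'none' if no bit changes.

Start: bits=000000000
After insert 'ape': sets bits 0 1 4 -> bits=110010000
After insert 'bee': sets bits 0 4 -> bits=110010000
After insert 'jay': sets bits 3 4 8 -> bits=110110001
insert 'dog' would touch bits 2 7 8; currently bit2=0, bit7=0, bit8=1
Bits that are 0 among those (would change 0->1): 2 7

Answer: 2 7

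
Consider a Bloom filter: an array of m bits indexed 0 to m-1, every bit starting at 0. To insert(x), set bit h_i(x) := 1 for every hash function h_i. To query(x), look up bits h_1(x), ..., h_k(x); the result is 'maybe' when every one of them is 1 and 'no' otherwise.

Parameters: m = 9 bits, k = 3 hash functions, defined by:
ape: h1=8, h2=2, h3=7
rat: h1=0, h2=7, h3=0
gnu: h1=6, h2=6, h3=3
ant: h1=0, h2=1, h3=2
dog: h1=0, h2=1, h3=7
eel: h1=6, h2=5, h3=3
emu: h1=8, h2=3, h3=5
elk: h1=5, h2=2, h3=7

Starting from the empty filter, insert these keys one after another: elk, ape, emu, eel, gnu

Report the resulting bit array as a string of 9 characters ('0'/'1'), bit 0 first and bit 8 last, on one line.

Answer: 001101111

Derivation:
Start: bits=000000000
After insert 'elk': sets bits 2 5 7 -> bits=001001010
After insert 'ape': sets bits 2 7 8 -> bits=001001011
After insert 'emu': sets bits 3 5 8 -> bits=001101011
After insert 'eel': sets bits 3 5 6 -> bits=001101111
After insert 'gnu': sets bits 3 6 -> bits=001101111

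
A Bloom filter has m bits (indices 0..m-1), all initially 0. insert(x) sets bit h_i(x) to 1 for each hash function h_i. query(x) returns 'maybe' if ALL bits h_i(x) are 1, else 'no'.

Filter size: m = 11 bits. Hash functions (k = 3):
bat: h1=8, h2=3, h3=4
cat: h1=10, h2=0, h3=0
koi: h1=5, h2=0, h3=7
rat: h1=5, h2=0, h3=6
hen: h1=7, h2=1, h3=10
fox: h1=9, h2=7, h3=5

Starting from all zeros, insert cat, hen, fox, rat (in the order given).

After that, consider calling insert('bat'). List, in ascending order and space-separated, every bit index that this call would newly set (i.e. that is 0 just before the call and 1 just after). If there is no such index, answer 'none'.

Answer: 3 4 8

Derivation:
Start: bits=00000000000
After insert 'cat': sets bits 0 10 -> bits=10000000001
After insert 'hen': sets bits 1 7 10 -> bits=11000001001
After insert 'fox': sets bits 5 7 9 -> bits=11000101011
After insert 'rat': sets bits 0 5 6 -> bits=11000111011
insert 'bat' would touch bits 3 4 8; currently bit3=0, bit4=0, bit8=0
Bits that are 0 among those (would change 0->1): 3 4 8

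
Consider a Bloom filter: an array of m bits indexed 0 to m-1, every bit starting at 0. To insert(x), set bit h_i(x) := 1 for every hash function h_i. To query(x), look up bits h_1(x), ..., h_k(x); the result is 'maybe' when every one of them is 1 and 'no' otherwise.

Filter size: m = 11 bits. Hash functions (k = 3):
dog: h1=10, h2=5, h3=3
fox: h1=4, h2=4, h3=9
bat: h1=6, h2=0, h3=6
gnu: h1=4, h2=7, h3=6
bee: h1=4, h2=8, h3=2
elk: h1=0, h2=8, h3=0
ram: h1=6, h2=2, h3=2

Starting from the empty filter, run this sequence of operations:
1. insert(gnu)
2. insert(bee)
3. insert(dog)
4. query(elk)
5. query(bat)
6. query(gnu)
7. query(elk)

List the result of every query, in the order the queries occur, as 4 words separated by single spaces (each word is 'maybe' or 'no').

Answer: no no maybe no

Derivation:
Start: bits=00000000000
Op 1: insert gnu -> sets bits 4 6 7 -> bits=00001011000
Op 2: insert bee -> sets bits 2 4 8 -> bits=00101011100
Op 3: insert dog -> sets bits 3 5 10 -> bits=00111111101
Op 4: query elk -> checks bit0=0, bit8=1 (has a 0) -> no
Op 5: query bat -> checks bit0=0, bit6=1 (has a 0) -> no
Op 6: query gnu -> checks bit4=1, bit6=1, bit7=1 (all 1) -> maybe
Op 7: query elk -> checks bit0=0, bit8=1 (has a 0) -> no
Query results in order: no no maybe no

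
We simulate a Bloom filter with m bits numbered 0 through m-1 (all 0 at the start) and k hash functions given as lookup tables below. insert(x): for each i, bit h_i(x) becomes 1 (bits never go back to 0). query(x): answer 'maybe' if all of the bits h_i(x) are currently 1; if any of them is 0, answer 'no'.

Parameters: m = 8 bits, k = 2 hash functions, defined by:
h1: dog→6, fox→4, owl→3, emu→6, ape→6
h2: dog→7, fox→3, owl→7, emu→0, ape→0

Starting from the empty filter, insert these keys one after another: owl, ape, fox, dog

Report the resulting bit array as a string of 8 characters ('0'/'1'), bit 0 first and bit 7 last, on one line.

Answer: 10011011

Derivation:
Start: bits=00000000
After insert 'owl': sets bits 3 7 -> bits=00010001
After insert 'ape': sets bits 0 6 -> bits=10010011
After insert 'fox': sets bits 3 4 -> bits=10011011
After insert 'dog': sets bits 6 7 -> bits=10011011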